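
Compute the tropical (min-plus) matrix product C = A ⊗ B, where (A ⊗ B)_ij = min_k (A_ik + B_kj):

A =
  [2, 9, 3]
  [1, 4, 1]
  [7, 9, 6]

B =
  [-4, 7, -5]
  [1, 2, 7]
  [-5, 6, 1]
A ⊗ B =
  [-2, 9, -3]
  [-4, 6, -4]
  [1, 11, 2]

Apply the min-plus product entry-by-entry:
  C[0][0] = min over k of (A[0][0] + B[0][0] = 2 + -4 = -2, A[0][1] + B[1][0] = 9 + 1 = 10, A[0][2] + B[2][0] = 3 + -5 = -2) = -2 (attained at k = 0)
  C[0][1] = min over k of (A[0][0] + B[0][1] = 2 + 7 = 9, A[0][1] + B[1][1] = 9 + 2 = 11, A[0][2] + B[2][1] = 3 + 6 = 9) = 9 (attained at k = 0)
  C[0][2] = min over k of (A[0][0] + B[0][2] = 2 + -5 = -3, A[0][1] + B[1][2] = 9 + 7 = 16, A[0][2] + B[2][2] = 3 + 1 = 4) = -3 (attained at k = 0)
  C[1][0] = min over k of (A[1][0] + B[0][0] = 1 + -4 = -3, A[1][1] + B[1][0] = 4 + 1 = 5, A[1][2] + B[2][0] = 1 + -5 = -4) = -4 (attained at k = 2)
  C[1][1] = min over k of (A[1][0] + B[0][1] = 1 + 7 = 8, A[1][1] + B[1][1] = 4 + 2 = 6, A[1][2] + B[2][1] = 1 + 6 = 7) = 6 (attained at k = 1)
  C[1][2] = min over k of (A[1][0] + B[0][2] = 1 + -5 = -4, A[1][1] + B[1][2] = 4 + 7 = 11, A[1][2] + B[2][2] = 1 + 1 = 2) = -4 (attained at k = 0)
  C[2][0] = min over k of (A[2][0] + B[0][0] = 7 + -4 = 3, A[2][1] + B[1][0] = 9 + 1 = 10, A[2][2] + B[2][0] = 6 + -5 = 1) = 1 (attained at k = 2)
  C[2][1] = min over k of (A[2][0] + B[0][1] = 7 + 7 = 14, A[2][1] + B[1][1] = 9 + 2 = 11, A[2][2] + B[2][1] = 6 + 6 = 12) = 11 (attained at k = 1)
  C[2][2] = min over k of (A[2][0] + B[0][2] = 7 + -5 = 2, A[2][1] + B[1][2] = 9 + 7 = 16, A[2][2] + B[2][2] = 6 + 1 = 7) = 2 (attained at k = 0)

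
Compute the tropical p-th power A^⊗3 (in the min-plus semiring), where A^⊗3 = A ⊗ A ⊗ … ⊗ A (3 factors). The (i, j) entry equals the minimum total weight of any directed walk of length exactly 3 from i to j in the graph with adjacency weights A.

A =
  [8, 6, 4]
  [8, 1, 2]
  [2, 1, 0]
A^⊗3 =
  [6, 5, 4]
  [4, 3, 2]
  [2, 1, 0]

Each entry (A^⊗3)_ij equals the minimum over all length-3 walks i = v_0 → v_1 → … → v_3 = j of Σ_t A[v_t][v_{t+1}]. For example, for (i, j) = (0, 2) we minimise over 9 possible intermediate vertex sequences; the minimum is 4, attained along the walk 0 → 2 → 2 → 2.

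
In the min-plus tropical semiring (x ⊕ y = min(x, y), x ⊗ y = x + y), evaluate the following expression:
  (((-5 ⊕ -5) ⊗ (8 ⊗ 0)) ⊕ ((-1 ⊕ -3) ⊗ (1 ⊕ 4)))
(((-5 ⊕ -5) ⊗ (8 ⊗ 0)) ⊕ ((-1 ⊕ -3) ⊗ (1 ⊕ 4))) = -2

Expand innermost to outermost. Recall ⊕ takes the minimum of its arguments and ⊗ takes their sum. Working out the expression (((-5 ⊕ -5) ⊗ (8 ⊗ 0)) ⊕ ((-1 ⊕ -3) ⊗ (1 ⊕ 4))) gives -2.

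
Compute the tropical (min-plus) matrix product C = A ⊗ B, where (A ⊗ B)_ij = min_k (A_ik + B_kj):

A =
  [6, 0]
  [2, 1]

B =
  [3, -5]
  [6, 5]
A ⊗ B =
  [6, 1]
  [5, -3]

Apply the min-plus product entry-by-entry:
  C[0][0] = min over k of (A[0][0] + B[0][0] = 6 + 3 = 9, A[0][1] + B[1][0] = 0 + 6 = 6) = 6 (attained at k = 1)
  C[0][1] = min over k of (A[0][0] + B[0][1] = 6 + -5 = 1, A[0][1] + B[1][1] = 0 + 5 = 5) = 1 (attained at k = 0)
  C[1][0] = min over k of (A[1][0] + B[0][0] = 2 + 3 = 5, A[1][1] + B[1][0] = 1 + 6 = 7) = 5 (attained at k = 0)
  C[1][1] = min over k of (A[1][0] + B[0][1] = 2 + -5 = -3, A[1][1] + B[1][1] = 1 + 5 = 6) = -3 (attained at k = 0)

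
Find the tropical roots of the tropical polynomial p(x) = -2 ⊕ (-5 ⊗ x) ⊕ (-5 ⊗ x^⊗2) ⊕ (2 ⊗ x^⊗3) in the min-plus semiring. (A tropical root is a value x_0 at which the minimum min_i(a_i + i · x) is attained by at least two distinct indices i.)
Roots: {-7, 0, 3}

Each tropical root is a break point of the lower envelope of the lines y = a_i + i · x (there are 4 lines, with slopes 0, 1, ..., 3). Only the lines that attain the minimum somewhere contribute to roots; other lines are dominated. Here the surviving (envelope) indices are i = 3, i = 2, i = 1, i = 0.
Intersections between consecutive envelope lines give the roots: for adjacent envelope indices i < j the intersection is x = (a_i − a_j) / (j − i). Reading off the sorted break points: {-7, 0, 3}.
Verification: at each break x_0, at least two indices attain the minimum of min_i(a_i + i · x_0).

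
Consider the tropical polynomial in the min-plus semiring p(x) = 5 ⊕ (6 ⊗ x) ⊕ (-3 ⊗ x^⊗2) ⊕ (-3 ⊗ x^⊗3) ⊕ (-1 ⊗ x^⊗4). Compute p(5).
p(5) = 5

A tropical monomial a ⊗ x^⊗i evaluates to a + i · x. Evaluating each term at x = 5:
  Term 0 contributes 5 + 0 · 5 = 5
  Term 1 contributes 6 + 1 · 5 = 11
  Term 2 contributes -3 + 2 · 5 = 7
  Term 3 contributes -3 + 3 · 5 = 12
  Term 4 contributes -1 + 4 · 5 = 19
p(5) = ⊕ of these = min[5, 11, 7, 12, 19] = 5.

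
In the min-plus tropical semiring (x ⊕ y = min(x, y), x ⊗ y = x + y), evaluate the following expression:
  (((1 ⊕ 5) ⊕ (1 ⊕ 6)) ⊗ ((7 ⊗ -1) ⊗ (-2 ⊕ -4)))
(((1 ⊕ 5) ⊕ (1 ⊕ 6)) ⊗ ((7 ⊗ -1) ⊗ (-2 ⊕ -4))) = 3

Expand innermost to outermost. Recall ⊕ takes the minimum of its arguments and ⊗ takes their sum. Working out the expression (((1 ⊕ 5) ⊕ (1 ⊕ 6)) ⊗ ((7 ⊗ -1) ⊗ (-2 ⊕ -4))) gives 3.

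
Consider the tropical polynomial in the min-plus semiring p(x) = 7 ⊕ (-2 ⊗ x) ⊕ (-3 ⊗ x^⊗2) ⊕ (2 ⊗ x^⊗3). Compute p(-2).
p(-2) = -7

A tropical monomial a ⊗ x^⊗i evaluates to a + i · x. Evaluating each term at x = -2:
  Term 0 contributes 7 + 0 · -2 = 7
  Term 1 contributes -2 + 1 · -2 = -4
  Term 2 contributes -3 + 2 · -2 = -7
  Term 3 contributes 2 + 3 · -2 = -4
p(-2) = ⊕ of these = min[7, -4, -7, -4] = -7.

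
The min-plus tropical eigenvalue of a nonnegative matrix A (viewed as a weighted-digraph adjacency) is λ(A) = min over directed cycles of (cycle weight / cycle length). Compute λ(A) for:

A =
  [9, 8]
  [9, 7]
λ(A) = 7

Enumerate directed cycles and compute their means (weight / length). Sample:
  cycle 0 → 0: weight = 9, length = 1, mean = 9/1 ≈ 9.000
  cycle 1 → 1: weight = 7, length = 1, mean = 7/1 ≈ 7.000
  cycle 0 → 1 → 0: weight = 17, length = 2, mean = 17/2 ≈ 8.500
  cycle 1 → 0 → 1: weight = 17, length = 2, mean = 17/2 ≈ 8.500
Minimum mean = 7.000, attained e.g. along the cycle 1 → 1 with weight 7 and length 1. So λ(A) = 7/1 = 7.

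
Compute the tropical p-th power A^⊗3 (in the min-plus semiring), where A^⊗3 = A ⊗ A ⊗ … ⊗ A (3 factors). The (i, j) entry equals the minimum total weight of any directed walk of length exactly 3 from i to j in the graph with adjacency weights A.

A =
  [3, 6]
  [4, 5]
A^⊗3 =
  [9, 12]
  [10, 13]

Each entry (A^⊗3)_ij equals the minimum over all length-3 walks i = v_0 → v_1 → … → v_3 = j of Σ_t A[v_t][v_{t+1}]. For example, for (i, j) = (0, 1) we minimise over 4 possible intermediate vertex sequences; the minimum is 12, attained along the walk 0 → 0 → 0 → 1.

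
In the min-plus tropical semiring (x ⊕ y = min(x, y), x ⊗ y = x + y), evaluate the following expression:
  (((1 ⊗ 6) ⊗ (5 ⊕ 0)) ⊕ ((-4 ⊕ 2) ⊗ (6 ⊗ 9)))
(((1 ⊗ 6) ⊗ (5 ⊕ 0)) ⊕ ((-4 ⊕ 2) ⊗ (6 ⊗ 9))) = 7

Expand innermost to outermost. Recall ⊕ takes the minimum of its arguments and ⊗ takes their sum. Working out the expression (((1 ⊗ 6) ⊗ (5 ⊕ 0)) ⊕ ((-4 ⊕ 2) ⊗ (6 ⊗ 9))) gives 7.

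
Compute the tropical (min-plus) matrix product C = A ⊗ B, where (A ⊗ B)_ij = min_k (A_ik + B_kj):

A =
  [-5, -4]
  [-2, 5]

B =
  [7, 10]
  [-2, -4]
A ⊗ B =
  [-6, -8]
  [3, 1]

Apply the min-plus product entry-by-entry:
  C[0][0] = min over k of (A[0][0] + B[0][0] = -5 + 7 = 2, A[0][1] + B[1][0] = -4 + -2 = -6) = -6 (attained at k = 1)
  C[0][1] = min over k of (A[0][0] + B[0][1] = -5 + 10 = 5, A[0][1] + B[1][1] = -4 + -4 = -8) = -8 (attained at k = 1)
  C[1][0] = min over k of (A[1][0] + B[0][0] = -2 + 7 = 5, A[1][1] + B[1][0] = 5 + -2 = 3) = 3 (attained at k = 1)
  C[1][1] = min over k of (A[1][0] + B[0][1] = -2 + 10 = 8, A[1][1] + B[1][1] = 5 + -4 = 1) = 1 (attained at k = 1)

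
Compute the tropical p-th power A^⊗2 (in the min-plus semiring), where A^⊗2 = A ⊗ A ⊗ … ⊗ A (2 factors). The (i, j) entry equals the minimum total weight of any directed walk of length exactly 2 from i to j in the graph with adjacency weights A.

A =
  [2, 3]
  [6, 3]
A^⊗2 =
  [4, 5]
  [8, 6]

Each entry (A^⊗2)_ij equals the minimum over all length-2 walks i = v_0 → v_1 → … → v_2 = j of Σ_t A[v_t][v_{t+1}]. For example, for (i, j) = (0, 1) we minimise over 2 possible intermediate vertex sequences; the minimum is 5, attained along the walk 0 → 0 → 1.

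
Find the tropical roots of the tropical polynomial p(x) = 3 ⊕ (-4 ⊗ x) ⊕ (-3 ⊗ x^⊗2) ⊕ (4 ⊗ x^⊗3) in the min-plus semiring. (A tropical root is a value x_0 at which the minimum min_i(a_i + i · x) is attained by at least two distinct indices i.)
Roots: {-7, -1, 7}

Each tropical root is a break point of the lower envelope of the lines y = a_i + i · x (there are 4 lines, with slopes 0, 1, ..., 3). Only the lines that attain the minimum somewhere contribute to roots; other lines are dominated. Here the surviving (envelope) indices are i = 3, i = 2, i = 1, i = 0.
Intersections between consecutive envelope lines give the roots: for adjacent envelope indices i < j the intersection is x = (a_i − a_j) / (j − i). Reading off the sorted break points: {-7, -1, 7}.
Verification: at each break x_0, at least two indices attain the minimum of min_i(a_i + i · x_0).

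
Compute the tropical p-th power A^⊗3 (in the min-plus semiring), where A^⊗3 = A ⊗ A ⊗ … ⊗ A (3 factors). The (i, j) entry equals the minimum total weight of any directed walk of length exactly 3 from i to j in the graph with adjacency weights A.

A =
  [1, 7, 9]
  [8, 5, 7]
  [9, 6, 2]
A^⊗3 =
  [3, 9, 11]
  [10, 15, 11]
  [11, 10, 6]

Each entry (A^⊗3)_ij equals the minimum over all length-3 walks i = v_0 → v_1 → … → v_3 = j of Σ_t A[v_t][v_{t+1}]. For example, for (i, j) = (0, 2) we minimise over 9 possible intermediate vertex sequences; the minimum is 11, attained along the walk 0 → 0 → 0 → 2.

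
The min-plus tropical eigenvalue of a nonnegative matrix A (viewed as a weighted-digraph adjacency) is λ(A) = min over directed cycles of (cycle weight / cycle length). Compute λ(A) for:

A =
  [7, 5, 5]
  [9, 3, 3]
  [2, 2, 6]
λ(A) = 5/2

Enumerate directed cycles and compute their means (weight / length). Sample:
  cycle 0 → 0: weight = 7, length = 1, mean = 7/1 ≈ 7.000
  cycle 1 → 1: weight = 3, length = 1, mean = 3/1 ≈ 3.000
  cycle 2 → 2: weight = 6, length = 1, mean = 6/1 ≈ 6.000
  cycle 0 → 1 → 0: weight = 14, length = 2, mean = 14/2 ≈ 7.000
  cycle 0 → 2 → 0: weight = 7, length = 2, mean = 7/2 ≈ 3.500
  cycle 1 → 0 → 1: weight = 14, length = 2, mean = 14/2 ≈ 7.000
Minimum mean = 2.500, attained e.g. along the cycle 1 → 2 → 1 with weight 5 and length 2. So λ(A) = 5/2 = 5/2.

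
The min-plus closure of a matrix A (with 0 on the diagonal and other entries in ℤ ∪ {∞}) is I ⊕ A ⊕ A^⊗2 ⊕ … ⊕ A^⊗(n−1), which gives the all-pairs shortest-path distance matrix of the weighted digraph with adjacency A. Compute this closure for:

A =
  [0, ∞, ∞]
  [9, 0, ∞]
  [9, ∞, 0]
Closure =
  [0, ∞, ∞]
  [9, 0, ∞]
  [9, ∞, 0]

This is the Floyd-Warshall all-pairs shortest-path computation. For each intermediate vertex k = 0, 1, …, 2, update dist[i][j] ← min(dist[i][j], dist[i][k] + dist[k][j]). The final matrix gives, for each (i, j), the minimum total weight of any directed path from i to j (possibly empty when i = j).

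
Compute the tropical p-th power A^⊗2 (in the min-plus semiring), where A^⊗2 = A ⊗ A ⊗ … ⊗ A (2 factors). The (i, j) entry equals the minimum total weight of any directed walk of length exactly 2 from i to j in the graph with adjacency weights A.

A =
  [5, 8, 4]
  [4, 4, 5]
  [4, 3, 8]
A^⊗2 =
  [8, 7, 9]
  [8, 8, 8]
  [7, 7, 8]

Each entry (A^⊗2)_ij equals the minimum over all length-2 walks i = v_0 → v_1 → … → v_2 = j of Σ_t A[v_t][v_{t+1}]. For example, for (i, j) = (0, 2) we minimise over 3 possible intermediate vertex sequences; the minimum is 9, attained along the walk 0 → 0 → 2.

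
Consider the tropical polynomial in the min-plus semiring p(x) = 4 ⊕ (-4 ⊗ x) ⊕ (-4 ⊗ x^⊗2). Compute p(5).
p(5) = 1

A tropical monomial a ⊗ x^⊗i evaluates to a + i · x. Evaluating each term at x = 5:
  Term 0 contributes 4 + 0 · 5 = 4
  Term 1 contributes -4 + 1 · 5 = 1
  Term 2 contributes -4 + 2 · 5 = 6
p(5) = ⊕ of these = min[4, 1, 6] = 1.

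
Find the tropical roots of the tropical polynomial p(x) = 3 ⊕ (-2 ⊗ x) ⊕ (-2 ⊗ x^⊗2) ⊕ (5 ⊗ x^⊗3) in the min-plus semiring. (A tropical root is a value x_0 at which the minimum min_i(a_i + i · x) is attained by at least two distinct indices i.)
Roots: {-7, 0, 5}

Each tropical root is a break point of the lower envelope of the lines y = a_i + i · x (there are 4 lines, with slopes 0, 1, ..., 3). Only the lines that attain the minimum somewhere contribute to roots; other lines are dominated. Here the surviving (envelope) indices are i = 3, i = 2, i = 1, i = 0.
Intersections between consecutive envelope lines give the roots: for adjacent envelope indices i < j the intersection is x = (a_i − a_j) / (j − i). Reading off the sorted break points: {-7, 0, 5}.
Verification: at each break x_0, at least two indices attain the minimum of min_i(a_i + i · x_0).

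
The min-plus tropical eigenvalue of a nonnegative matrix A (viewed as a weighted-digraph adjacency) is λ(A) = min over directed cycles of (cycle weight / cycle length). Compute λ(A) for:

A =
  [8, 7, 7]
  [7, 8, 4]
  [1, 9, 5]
λ(A) = 4

Enumerate directed cycles and compute their means (weight / length). Sample:
  cycle 0 → 0: weight = 8, length = 1, mean = 8/1 ≈ 8.000
  cycle 1 → 1: weight = 8, length = 1, mean = 8/1 ≈ 8.000
  cycle 2 → 2: weight = 5, length = 1, mean = 5/1 ≈ 5.000
  cycle 0 → 1 → 0: weight = 14, length = 2, mean = 14/2 ≈ 7.000
  cycle 0 → 2 → 0: weight = 8, length = 2, mean = 8/2 ≈ 4.000
  cycle 1 → 0 → 1: weight = 14, length = 2, mean = 14/2 ≈ 7.000
Minimum mean = 4.000, attained e.g. along the cycle 0 → 2 → 0 with weight 8 and length 2. So λ(A) = 8/2 = 4.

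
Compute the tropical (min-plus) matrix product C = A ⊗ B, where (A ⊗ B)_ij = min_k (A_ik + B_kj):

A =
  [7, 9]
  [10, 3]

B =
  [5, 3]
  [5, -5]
A ⊗ B =
  [12, 4]
  [8, -2]

Apply the min-plus product entry-by-entry:
  C[0][0] = min over k of (A[0][0] + B[0][0] = 7 + 5 = 12, A[0][1] + B[1][0] = 9 + 5 = 14) = 12 (attained at k = 0)
  C[0][1] = min over k of (A[0][0] + B[0][1] = 7 + 3 = 10, A[0][1] + B[1][1] = 9 + -5 = 4) = 4 (attained at k = 1)
  C[1][0] = min over k of (A[1][0] + B[0][0] = 10 + 5 = 15, A[1][1] + B[1][0] = 3 + 5 = 8) = 8 (attained at k = 1)
  C[1][1] = min over k of (A[1][0] + B[0][1] = 10 + 3 = 13, A[1][1] + B[1][1] = 3 + -5 = -2) = -2 (attained at k = 1)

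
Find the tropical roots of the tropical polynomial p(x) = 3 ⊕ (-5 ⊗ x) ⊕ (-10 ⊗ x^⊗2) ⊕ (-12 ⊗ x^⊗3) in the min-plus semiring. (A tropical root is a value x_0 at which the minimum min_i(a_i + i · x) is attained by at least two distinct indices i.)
Roots: {2, 5, 8}

Each tropical root is a break point of the lower envelope of the lines y = a_i + i · x (there are 4 lines, with slopes 0, 1, ..., 3). Only the lines that attain the minimum somewhere contribute to roots; other lines are dominated. Here the surviving (envelope) indices are i = 3, i = 2, i = 1, i = 0.
Intersections between consecutive envelope lines give the roots: for adjacent envelope indices i < j the intersection is x = (a_i − a_j) / (j − i). Reading off the sorted break points: {2, 5, 8}.
Verification: at each break x_0, at least two indices attain the minimum of min_i(a_i + i · x_0).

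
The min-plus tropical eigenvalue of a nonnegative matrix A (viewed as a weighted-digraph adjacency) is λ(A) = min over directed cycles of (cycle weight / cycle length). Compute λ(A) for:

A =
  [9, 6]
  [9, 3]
λ(A) = 3

Enumerate directed cycles and compute their means (weight / length). Sample:
  cycle 0 → 0: weight = 9, length = 1, mean = 9/1 ≈ 9.000
  cycle 1 → 1: weight = 3, length = 1, mean = 3/1 ≈ 3.000
  cycle 0 → 1 → 0: weight = 15, length = 2, mean = 15/2 ≈ 7.500
  cycle 1 → 0 → 1: weight = 15, length = 2, mean = 15/2 ≈ 7.500
Minimum mean = 3.000, attained e.g. along the cycle 1 → 1 with weight 3 and length 1. So λ(A) = 3/1 = 3.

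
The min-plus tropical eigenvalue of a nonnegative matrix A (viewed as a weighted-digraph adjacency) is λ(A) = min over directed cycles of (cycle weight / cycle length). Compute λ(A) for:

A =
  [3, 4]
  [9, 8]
λ(A) = 3

Enumerate directed cycles and compute their means (weight / length). Sample:
  cycle 0 → 0: weight = 3, length = 1, mean = 3/1 ≈ 3.000
  cycle 1 → 1: weight = 8, length = 1, mean = 8/1 ≈ 8.000
  cycle 0 → 1 → 0: weight = 13, length = 2, mean = 13/2 ≈ 6.500
  cycle 1 → 0 → 1: weight = 13, length = 2, mean = 13/2 ≈ 6.500
Minimum mean = 3.000, attained e.g. along the cycle 0 → 0 with weight 3 and length 1. So λ(A) = 3/1 = 3.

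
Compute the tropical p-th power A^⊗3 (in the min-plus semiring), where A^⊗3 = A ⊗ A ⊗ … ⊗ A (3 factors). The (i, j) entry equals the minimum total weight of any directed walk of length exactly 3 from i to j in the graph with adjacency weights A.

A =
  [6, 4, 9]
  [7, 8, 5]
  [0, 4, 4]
A^⊗3 =
  [9, 13, 13]
  [9, 9, 13]
  [8, 8, 9]

Each entry (A^⊗3)_ij equals the minimum over all length-3 walks i = v_0 → v_1 → … → v_3 = j of Σ_t A[v_t][v_{t+1}]. For example, for (i, j) = (0, 2) we minimise over 9 possible intermediate vertex sequences; the minimum is 13, attained along the walk 0 → 1 → 2 → 2.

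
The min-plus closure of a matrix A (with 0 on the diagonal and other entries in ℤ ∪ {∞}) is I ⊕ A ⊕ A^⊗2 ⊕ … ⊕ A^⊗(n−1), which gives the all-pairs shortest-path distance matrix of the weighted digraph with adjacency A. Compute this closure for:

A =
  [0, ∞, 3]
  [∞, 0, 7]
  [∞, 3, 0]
Closure =
  [0, 6, 3]
  [∞, 0, 7]
  [∞, 3, 0]

This is the Floyd-Warshall all-pairs shortest-path computation. For each intermediate vertex k = 0, 1, …, 2, update dist[i][j] ← min(dist[i][j], dist[i][k] + dist[k][j]). The final matrix gives, for each (i, j), the minimum total weight of any directed path from i to j (possibly empty when i = j).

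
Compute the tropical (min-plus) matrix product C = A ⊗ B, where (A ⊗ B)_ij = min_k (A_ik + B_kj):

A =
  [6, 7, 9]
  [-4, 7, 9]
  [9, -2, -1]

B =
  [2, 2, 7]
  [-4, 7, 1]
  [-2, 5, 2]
A ⊗ B =
  [3, 8, 8]
  [-2, -2, 3]
  [-6, 4, -1]

Apply the min-plus product entry-by-entry:
  C[0][0] = min over k of (A[0][0] + B[0][0] = 6 + 2 = 8, A[0][1] + B[1][0] = 7 + -4 = 3, A[0][2] + B[2][0] = 9 + -2 = 7) = 3 (attained at k = 1)
  C[0][1] = min over k of (A[0][0] + B[0][1] = 6 + 2 = 8, A[0][1] + B[1][1] = 7 + 7 = 14, A[0][2] + B[2][1] = 9 + 5 = 14) = 8 (attained at k = 0)
  C[0][2] = min over k of (A[0][0] + B[0][2] = 6 + 7 = 13, A[0][1] + B[1][2] = 7 + 1 = 8, A[0][2] + B[2][2] = 9 + 2 = 11) = 8 (attained at k = 1)
  C[1][0] = min over k of (A[1][0] + B[0][0] = -4 + 2 = -2, A[1][1] + B[1][0] = 7 + -4 = 3, A[1][2] + B[2][0] = 9 + -2 = 7) = -2 (attained at k = 0)
  C[1][1] = min over k of (A[1][0] + B[0][1] = -4 + 2 = -2, A[1][1] + B[1][1] = 7 + 7 = 14, A[1][2] + B[2][1] = 9 + 5 = 14) = -2 (attained at k = 0)
  C[1][2] = min over k of (A[1][0] + B[0][2] = -4 + 7 = 3, A[1][1] + B[1][2] = 7 + 1 = 8, A[1][2] + B[2][2] = 9 + 2 = 11) = 3 (attained at k = 0)
  C[2][0] = min over k of (A[2][0] + B[0][0] = 9 + 2 = 11, A[2][1] + B[1][0] = -2 + -4 = -6, A[2][2] + B[2][0] = -1 + -2 = -3) = -6 (attained at k = 1)
  C[2][1] = min over k of (A[2][0] + B[0][1] = 9 + 2 = 11, A[2][1] + B[1][1] = -2 + 7 = 5, A[2][2] + B[2][1] = -1 + 5 = 4) = 4 (attained at k = 2)
  C[2][2] = min over k of (A[2][0] + B[0][2] = 9 + 7 = 16, A[2][1] + B[1][2] = -2 + 1 = -1, A[2][2] + B[2][2] = -1 + 2 = 1) = -1 (attained at k = 1)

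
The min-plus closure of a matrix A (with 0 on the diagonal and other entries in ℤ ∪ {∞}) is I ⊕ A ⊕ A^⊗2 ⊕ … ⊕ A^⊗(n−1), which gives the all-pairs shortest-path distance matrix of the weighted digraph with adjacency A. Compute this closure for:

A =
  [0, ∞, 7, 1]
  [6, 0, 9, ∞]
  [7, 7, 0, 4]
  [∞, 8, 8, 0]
Closure =
  [0, 9, 7, 1]
  [6, 0, 9, 7]
  [7, 7, 0, 4]
  [14, 8, 8, 0]

This is the Floyd-Warshall all-pairs shortest-path computation. For each intermediate vertex k = 0, 1, …, 3, update dist[i][j] ← min(dist[i][j], dist[i][k] + dist[k][j]). The final matrix gives, for each (i, j), the minimum total weight of any directed path from i to j (possibly empty when i = j).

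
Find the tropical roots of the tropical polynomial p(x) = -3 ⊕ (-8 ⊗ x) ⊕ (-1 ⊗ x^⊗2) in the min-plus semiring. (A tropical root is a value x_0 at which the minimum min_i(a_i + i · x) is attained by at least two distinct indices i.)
Roots: {-7, 5}

Each tropical root is a break point of the lower envelope of the lines y = a_i + i · x (there are 3 lines, with slopes 0, 1, ..., 2). Only the lines that attain the minimum somewhere contribute to roots; other lines are dominated. Here the surviving (envelope) indices are i = 2, i = 1, i = 0.
Intersections between consecutive envelope lines give the roots: for adjacent envelope indices i < j the intersection is x = (a_i − a_j) / (j − i). Reading off the sorted break points: {-7, 5}.
Verification: at each break x_0, at least two indices attain the minimum of min_i(a_i + i · x_0).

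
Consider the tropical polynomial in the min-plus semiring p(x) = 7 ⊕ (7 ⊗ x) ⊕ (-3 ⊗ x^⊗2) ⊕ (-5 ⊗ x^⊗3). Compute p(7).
p(7) = 7

A tropical monomial a ⊗ x^⊗i evaluates to a + i · x. Evaluating each term at x = 7:
  Term 0 contributes 7 + 0 · 7 = 7
  Term 1 contributes 7 + 1 · 7 = 14
  Term 2 contributes -3 + 2 · 7 = 11
  Term 3 contributes -5 + 3 · 7 = 16
p(7) = ⊕ of these = min[7, 14, 11, 16] = 7.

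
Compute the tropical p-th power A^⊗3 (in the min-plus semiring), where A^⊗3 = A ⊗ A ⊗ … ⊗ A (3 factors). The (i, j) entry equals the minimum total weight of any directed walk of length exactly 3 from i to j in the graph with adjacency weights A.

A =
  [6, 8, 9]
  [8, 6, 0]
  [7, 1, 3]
A^⊗3 =
  [15, 9, 10]
  [9, 4, 1]
  [8, 2, 4]

Each entry (A^⊗3)_ij equals the minimum over all length-3 walks i = v_0 → v_1 → … → v_3 = j of Σ_t A[v_t][v_{t+1}]. For example, for (i, j) = (0, 2) we minimise over 9 possible intermediate vertex sequences; the minimum is 10, attained along the walk 0 → 2 → 1 → 2.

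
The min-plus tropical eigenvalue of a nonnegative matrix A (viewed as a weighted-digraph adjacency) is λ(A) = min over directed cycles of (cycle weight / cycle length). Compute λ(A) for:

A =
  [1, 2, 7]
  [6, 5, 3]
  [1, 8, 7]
λ(A) = 1

Enumerate directed cycles and compute their means (weight / length). Sample:
  cycle 0 → 0: weight = 1, length = 1, mean = 1/1 ≈ 1.000
  cycle 1 → 1: weight = 5, length = 1, mean = 5/1 ≈ 5.000
  cycle 2 → 2: weight = 7, length = 1, mean = 7/1 ≈ 7.000
  cycle 0 → 1 → 0: weight = 8, length = 2, mean = 8/2 ≈ 4.000
  cycle 0 → 2 → 0: weight = 8, length = 2, mean = 8/2 ≈ 4.000
  cycle 1 → 0 → 1: weight = 8, length = 2, mean = 8/2 ≈ 4.000
Minimum mean = 1.000, attained e.g. along the cycle 0 → 0 with weight 1 and length 1. So λ(A) = 1/1 = 1.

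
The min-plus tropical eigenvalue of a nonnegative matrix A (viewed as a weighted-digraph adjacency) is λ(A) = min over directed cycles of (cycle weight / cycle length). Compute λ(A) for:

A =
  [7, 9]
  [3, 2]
λ(A) = 2

Enumerate directed cycles and compute their means (weight / length). Sample:
  cycle 0 → 0: weight = 7, length = 1, mean = 7/1 ≈ 7.000
  cycle 1 → 1: weight = 2, length = 1, mean = 2/1 ≈ 2.000
  cycle 0 → 1 → 0: weight = 12, length = 2, mean = 12/2 ≈ 6.000
  cycle 1 → 0 → 1: weight = 12, length = 2, mean = 12/2 ≈ 6.000
Minimum mean = 2.000, attained e.g. along the cycle 1 → 1 with weight 2 and length 1. So λ(A) = 2/1 = 2.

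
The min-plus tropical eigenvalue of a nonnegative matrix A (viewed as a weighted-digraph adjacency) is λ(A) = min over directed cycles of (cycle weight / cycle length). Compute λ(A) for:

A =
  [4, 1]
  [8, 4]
λ(A) = 4

Enumerate directed cycles and compute their means (weight / length). Sample:
  cycle 0 → 0: weight = 4, length = 1, mean = 4/1 ≈ 4.000
  cycle 1 → 1: weight = 4, length = 1, mean = 4/1 ≈ 4.000
  cycle 0 → 1 → 0: weight = 9, length = 2, mean = 9/2 ≈ 4.500
  cycle 1 → 0 → 1: weight = 9, length = 2, mean = 9/2 ≈ 4.500
Minimum mean = 4.000, attained e.g. along the cycle 0 → 0 with weight 4 and length 1. So λ(A) = 4/1 = 4.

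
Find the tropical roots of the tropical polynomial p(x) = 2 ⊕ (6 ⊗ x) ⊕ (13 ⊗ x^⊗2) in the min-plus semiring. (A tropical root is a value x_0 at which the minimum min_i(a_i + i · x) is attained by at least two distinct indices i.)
Roots: {-7, -4}

Each tropical root is a break point of the lower envelope of the lines y = a_i + i · x (there are 3 lines, with slopes 0, 1, ..., 2). Only the lines that attain the minimum somewhere contribute to roots; other lines are dominated. Here the surviving (envelope) indices are i = 2, i = 1, i = 0.
Intersections between consecutive envelope lines give the roots: for adjacent envelope indices i < j the intersection is x = (a_i − a_j) / (j − i). Reading off the sorted break points: {-7, -4}.
Verification: at each break x_0, at least two indices attain the minimum of min_i(a_i + i · x_0).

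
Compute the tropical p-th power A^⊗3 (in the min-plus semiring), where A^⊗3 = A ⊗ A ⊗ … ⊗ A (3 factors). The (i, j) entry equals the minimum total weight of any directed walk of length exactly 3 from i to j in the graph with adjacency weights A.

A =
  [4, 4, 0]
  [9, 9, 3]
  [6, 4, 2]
A^⊗3 =
  [8, 6, 4]
  [11, 9, 7]
  [10, 8, 6]

Each entry (A^⊗3)_ij equals the minimum over all length-3 walks i = v_0 → v_1 → … → v_3 = j of Σ_t A[v_t][v_{t+1}]. For example, for (i, j) = (0, 2) we minimise over 9 possible intermediate vertex sequences; the minimum is 4, attained along the walk 0 → 2 → 2 → 2.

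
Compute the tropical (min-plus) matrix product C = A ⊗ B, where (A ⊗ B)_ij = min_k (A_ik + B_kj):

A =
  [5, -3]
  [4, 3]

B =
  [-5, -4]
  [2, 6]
A ⊗ B =
  [-1, 1]
  [-1, 0]

Apply the min-plus product entry-by-entry:
  C[0][0] = min over k of (A[0][0] + B[0][0] = 5 + -5 = 0, A[0][1] + B[1][0] = -3 + 2 = -1) = -1 (attained at k = 1)
  C[0][1] = min over k of (A[0][0] + B[0][1] = 5 + -4 = 1, A[0][1] + B[1][1] = -3 + 6 = 3) = 1 (attained at k = 0)
  C[1][0] = min over k of (A[1][0] + B[0][0] = 4 + -5 = -1, A[1][1] + B[1][0] = 3 + 2 = 5) = -1 (attained at k = 0)
  C[1][1] = min over k of (A[1][0] + B[0][1] = 4 + -4 = 0, A[1][1] + B[1][1] = 3 + 6 = 9) = 0 (attained at k = 0)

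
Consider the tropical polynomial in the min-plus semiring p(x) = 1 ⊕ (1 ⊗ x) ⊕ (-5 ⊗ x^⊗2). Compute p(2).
p(2) = -1

A tropical monomial a ⊗ x^⊗i evaluates to a + i · x. Evaluating each term at x = 2:
  Term 0 contributes 1 + 0 · 2 = 1
  Term 1 contributes 1 + 1 · 2 = 3
  Term 2 contributes -5 + 2 · 2 = -1
p(2) = ⊕ of these = min[1, 3, -1] = -1.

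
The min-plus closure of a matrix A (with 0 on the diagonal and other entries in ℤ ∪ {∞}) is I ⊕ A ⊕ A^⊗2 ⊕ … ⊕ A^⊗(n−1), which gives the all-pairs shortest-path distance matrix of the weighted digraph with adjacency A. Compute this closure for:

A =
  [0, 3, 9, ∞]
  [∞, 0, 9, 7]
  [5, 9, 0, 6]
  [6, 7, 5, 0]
Closure =
  [0, 3, 9, 10]
  [13, 0, 9, 7]
  [5, 8, 0, 6]
  [6, 7, 5, 0]

This is the Floyd-Warshall all-pairs shortest-path computation. For each intermediate vertex k = 0, 1, …, 3, update dist[i][j] ← min(dist[i][j], dist[i][k] + dist[k][j]). The final matrix gives, for each (i, j), the minimum total weight of any directed path from i to j (possibly empty when i = j).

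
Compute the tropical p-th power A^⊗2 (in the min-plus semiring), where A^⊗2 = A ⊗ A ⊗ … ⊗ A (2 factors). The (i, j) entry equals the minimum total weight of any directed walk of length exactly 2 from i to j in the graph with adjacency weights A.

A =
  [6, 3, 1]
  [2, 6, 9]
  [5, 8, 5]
A^⊗2 =
  [5, 9, 6]
  [8, 5, 3]
  [10, 8, 6]

Each entry (A^⊗2)_ij equals the minimum over all length-2 walks i = v_0 → v_1 → … → v_2 = j of Σ_t A[v_t][v_{t+1}]. For example, for (i, j) = (0, 2) we minimise over 3 possible intermediate vertex sequences; the minimum is 6, attained along the walk 0 → 2 → 2.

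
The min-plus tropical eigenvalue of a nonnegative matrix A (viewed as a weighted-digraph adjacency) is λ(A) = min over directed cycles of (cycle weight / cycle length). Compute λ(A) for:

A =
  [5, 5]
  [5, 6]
λ(A) = 5

Enumerate directed cycles and compute their means (weight / length). Sample:
  cycle 0 → 0: weight = 5, length = 1, mean = 5/1 ≈ 5.000
  cycle 1 → 1: weight = 6, length = 1, mean = 6/1 ≈ 6.000
  cycle 0 → 1 → 0: weight = 10, length = 2, mean = 10/2 ≈ 5.000
  cycle 1 → 0 → 1: weight = 10, length = 2, mean = 10/2 ≈ 5.000
Minimum mean = 5.000, attained e.g. along the cycle 0 → 0 with weight 5 and length 1. So λ(A) = 5/1 = 5.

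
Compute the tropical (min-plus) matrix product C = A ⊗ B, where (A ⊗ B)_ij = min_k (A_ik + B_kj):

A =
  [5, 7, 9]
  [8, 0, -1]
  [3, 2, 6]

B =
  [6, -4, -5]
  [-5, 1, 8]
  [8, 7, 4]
A ⊗ B =
  [2, 1, 0]
  [-5, 1, 3]
  [-3, -1, -2]

Apply the min-plus product entry-by-entry:
  C[0][0] = min over k of (A[0][0] + B[0][0] = 5 + 6 = 11, A[0][1] + B[1][0] = 7 + -5 = 2, A[0][2] + B[2][0] = 9 + 8 = 17) = 2 (attained at k = 1)
  C[0][1] = min over k of (A[0][0] + B[0][1] = 5 + -4 = 1, A[0][1] + B[1][1] = 7 + 1 = 8, A[0][2] + B[2][1] = 9 + 7 = 16) = 1 (attained at k = 0)
  C[0][2] = min over k of (A[0][0] + B[0][2] = 5 + -5 = 0, A[0][1] + B[1][2] = 7 + 8 = 15, A[0][2] + B[2][2] = 9 + 4 = 13) = 0 (attained at k = 0)
  C[1][0] = min over k of (A[1][0] + B[0][0] = 8 + 6 = 14, A[1][1] + B[1][0] = 0 + -5 = -5, A[1][2] + B[2][0] = -1 + 8 = 7) = -5 (attained at k = 1)
  C[1][1] = min over k of (A[1][0] + B[0][1] = 8 + -4 = 4, A[1][1] + B[1][1] = 0 + 1 = 1, A[1][2] + B[2][1] = -1 + 7 = 6) = 1 (attained at k = 1)
  C[1][2] = min over k of (A[1][0] + B[0][2] = 8 + -5 = 3, A[1][1] + B[1][2] = 0 + 8 = 8, A[1][2] + B[2][2] = -1 + 4 = 3) = 3 (attained at k = 0)
  C[2][0] = min over k of (A[2][0] + B[0][0] = 3 + 6 = 9, A[2][1] + B[1][0] = 2 + -5 = -3, A[2][2] + B[2][0] = 6 + 8 = 14) = -3 (attained at k = 1)
  C[2][1] = min over k of (A[2][0] + B[0][1] = 3 + -4 = -1, A[2][1] + B[1][1] = 2 + 1 = 3, A[2][2] + B[2][1] = 6 + 7 = 13) = -1 (attained at k = 0)
  C[2][2] = min over k of (A[2][0] + B[0][2] = 3 + -5 = -2, A[2][1] + B[1][2] = 2 + 8 = 10, A[2][2] + B[2][2] = 6 + 4 = 10) = -2 (attained at k = 0)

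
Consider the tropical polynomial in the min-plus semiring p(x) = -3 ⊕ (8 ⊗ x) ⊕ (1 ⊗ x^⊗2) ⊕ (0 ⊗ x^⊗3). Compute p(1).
p(1) = -3

A tropical monomial a ⊗ x^⊗i evaluates to a + i · x. Evaluating each term at x = 1:
  Term 0 contributes -3 + 0 · 1 = -3
  Term 1 contributes 8 + 1 · 1 = 9
  Term 2 contributes 1 + 2 · 1 = 3
  Term 3 contributes 0 + 3 · 1 = 3
p(1) = ⊕ of these = min[-3, 9, 3, 3] = -3.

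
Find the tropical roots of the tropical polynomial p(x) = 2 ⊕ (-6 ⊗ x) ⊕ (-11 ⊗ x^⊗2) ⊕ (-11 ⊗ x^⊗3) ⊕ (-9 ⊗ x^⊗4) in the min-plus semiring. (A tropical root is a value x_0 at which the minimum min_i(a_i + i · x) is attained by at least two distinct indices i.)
Roots: {-2, 0, 5, 8}

Each tropical root is a break point of the lower envelope of the lines y = a_i + i · x (there are 5 lines, with slopes 0, 1, ..., 4). Only the lines that attain the minimum somewhere contribute to roots; other lines are dominated. Here the surviving (envelope) indices are i = 4, i = 3, i = 2, i = 1, i = 0.
Intersections between consecutive envelope lines give the roots: for adjacent envelope indices i < j the intersection is x = (a_i − a_j) / (j − i). Reading off the sorted break points: {-2, 0, 5, 8}.
Verification: at each break x_0, at least two indices attain the minimum of min_i(a_i + i · x_0).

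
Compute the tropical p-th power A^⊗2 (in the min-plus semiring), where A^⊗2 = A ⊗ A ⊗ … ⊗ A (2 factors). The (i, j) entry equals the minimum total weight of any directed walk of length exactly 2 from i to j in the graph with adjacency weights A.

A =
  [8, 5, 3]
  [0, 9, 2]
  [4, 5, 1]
A^⊗2 =
  [5, 8, 4]
  [6, 5, 3]
  [5, 6, 2]

Each entry (A^⊗2)_ij equals the minimum over all length-2 walks i = v_0 → v_1 → … → v_2 = j of Σ_t A[v_t][v_{t+1}]. For example, for (i, j) = (0, 2) we minimise over 3 possible intermediate vertex sequences; the minimum is 4, attained along the walk 0 → 2 → 2.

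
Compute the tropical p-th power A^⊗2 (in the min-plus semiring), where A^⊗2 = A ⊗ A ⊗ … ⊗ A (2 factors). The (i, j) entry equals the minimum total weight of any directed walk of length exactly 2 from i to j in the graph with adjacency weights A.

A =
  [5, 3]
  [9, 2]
A^⊗2 =
  [10, 5]
  [11, 4]

Each entry (A^⊗2)_ij equals the minimum over all length-2 walks i = v_0 → v_1 → … → v_2 = j of Σ_t A[v_t][v_{t+1}]. For example, for (i, j) = (0, 1) we minimise over 2 possible intermediate vertex sequences; the minimum is 5, attained along the walk 0 → 1 → 1.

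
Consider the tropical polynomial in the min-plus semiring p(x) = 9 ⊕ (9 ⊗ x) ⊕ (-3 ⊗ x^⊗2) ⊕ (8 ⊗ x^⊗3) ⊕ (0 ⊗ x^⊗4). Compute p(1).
p(1) = -1

A tropical monomial a ⊗ x^⊗i evaluates to a + i · x. Evaluating each term at x = 1:
  Term 0 contributes 9 + 0 · 1 = 9
  Term 1 contributes 9 + 1 · 1 = 10
  Term 2 contributes -3 + 2 · 1 = -1
  Term 3 contributes 8 + 3 · 1 = 11
  Term 4 contributes 0 + 4 · 1 = 4
p(1) = ⊕ of these = min[9, 10, -1, 11, 4] = -1.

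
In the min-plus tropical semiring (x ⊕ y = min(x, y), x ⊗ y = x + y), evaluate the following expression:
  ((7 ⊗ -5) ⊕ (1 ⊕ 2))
((7 ⊗ -5) ⊕ (1 ⊕ 2)) = 1

Expand innermost to outermost. Recall ⊕ takes the minimum of its arguments and ⊗ takes their sum. Working out the expression ((7 ⊗ -5) ⊕ (1 ⊕ 2)) gives 1.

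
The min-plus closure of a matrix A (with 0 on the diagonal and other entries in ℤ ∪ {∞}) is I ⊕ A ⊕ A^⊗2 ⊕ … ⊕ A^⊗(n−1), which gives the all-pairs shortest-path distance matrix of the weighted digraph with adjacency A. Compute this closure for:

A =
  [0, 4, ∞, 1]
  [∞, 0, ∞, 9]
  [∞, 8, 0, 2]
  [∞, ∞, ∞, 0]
Closure =
  [0, 4, ∞, 1]
  [∞, 0, ∞, 9]
  [∞, 8, 0, 2]
  [∞, ∞, ∞, 0]

This is the Floyd-Warshall all-pairs shortest-path computation. For each intermediate vertex k = 0, 1, …, 3, update dist[i][j] ← min(dist[i][j], dist[i][k] + dist[k][j]). The final matrix gives, for each (i, j), the minimum total weight of any directed path from i to j (possibly empty when i = j).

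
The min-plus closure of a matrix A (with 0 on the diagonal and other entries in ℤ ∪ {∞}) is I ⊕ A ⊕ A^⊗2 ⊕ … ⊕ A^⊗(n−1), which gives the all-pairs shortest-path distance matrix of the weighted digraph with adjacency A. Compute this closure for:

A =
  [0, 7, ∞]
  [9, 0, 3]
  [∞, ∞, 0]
Closure =
  [0, 7, 10]
  [9, 0, 3]
  [∞, ∞, 0]

This is the Floyd-Warshall all-pairs shortest-path computation. For each intermediate vertex k = 0, 1, …, 2, update dist[i][j] ← min(dist[i][j], dist[i][k] + dist[k][j]). The final matrix gives, for each (i, j), the minimum total weight of any directed path from i to j (possibly empty when i = j).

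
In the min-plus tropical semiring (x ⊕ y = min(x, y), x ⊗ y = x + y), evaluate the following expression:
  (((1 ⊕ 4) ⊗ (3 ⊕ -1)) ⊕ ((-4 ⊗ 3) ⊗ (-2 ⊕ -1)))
(((1 ⊕ 4) ⊗ (3 ⊕ -1)) ⊕ ((-4 ⊗ 3) ⊗ (-2 ⊕ -1))) = -3

Expand innermost to outermost. Recall ⊕ takes the minimum of its arguments and ⊗ takes their sum. Working out the expression (((1 ⊕ 4) ⊗ (3 ⊕ -1)) ⊕ ((-4 ⊗ 3) ⊗ (-2 ⊕ -1))) gives -3.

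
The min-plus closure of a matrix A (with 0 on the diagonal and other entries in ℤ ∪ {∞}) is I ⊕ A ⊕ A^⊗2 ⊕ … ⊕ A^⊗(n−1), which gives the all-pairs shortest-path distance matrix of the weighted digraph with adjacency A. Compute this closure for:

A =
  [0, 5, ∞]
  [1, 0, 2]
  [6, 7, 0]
Closure =
  [0, 5, 7]
  [1, 0, 2]
  [6, 7, 0]

This is the Floyd-Warshall all-pairs shortest-path computation. For each intermediate vertex k = 0, 1, …, 2, update dist[i][j] ← min(dist[i][j], dist[i][k] + dist[k][j]). The final matrix gives, for each (i, j), the minimum total weight of any directed path from i to j (possibly empty when i = j).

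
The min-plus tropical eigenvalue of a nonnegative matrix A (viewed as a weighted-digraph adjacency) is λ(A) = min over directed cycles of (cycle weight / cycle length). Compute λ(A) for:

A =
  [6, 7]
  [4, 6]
λ(A) = 11/2

Enumerate directed cycles and compute their means (weight / length). Sample:
  cycle 0 → 0: weight = 6, length = 1, mean = 6/1 ≈ 6.000
  cycle 1 → 1: weight = 6, length = 1, mean = 6/1 ≈ 6.000
  cycle 0 → 1 → 0: weight = 11, length = 2, mean = 11/2 ≈ 5.500
  cycle 1 → 0 → 1: weight = 11, length = 2, mean = 11/2 ≈ 5.500
Minimum mean = 5.500, attained e.g. along the cycle 0 → 1 → 0 with weight 11 and length 2. So λ(A) = 11/2 = 11/2.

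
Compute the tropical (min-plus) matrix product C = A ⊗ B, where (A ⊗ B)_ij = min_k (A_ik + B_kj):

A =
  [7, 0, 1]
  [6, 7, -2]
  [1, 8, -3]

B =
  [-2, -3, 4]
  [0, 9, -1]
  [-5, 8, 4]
A ⊗ B =
  [-4, 4, -1]
  [-7, 3, 2]
  [-8, -2, 1]

Apply the min-plus product entry-by-entry:
  C[0][0] = min over k of (A[0][0] + B[0][0] = 7 + -2 = 5, A[0][1] + B[1][0] = 0 + 0 = 0, A[0][2] + B[2][0] = 1 + -5 = -4) = -4 (attained at k = 2)
  C[0][1] = min over k of (A[0][0] + B[0][1] = 7 + -3 = 4, A[0][1] + B[1][1] = 0 + 9 = 9, A[0][2] + B[2][1] = 1 + 8 = 9) = 4 (attained at k = 0)
  C[0][2] = min over k of (A[0][0] + B[0][2] = 7 + 4 = 11, A[0][1] + B[1][2] = 0 + -1 = -1, A[0][2] + B[2][2] = 1 + 4 = 5) = -1 (attained at k = 1)
  C[1][0] = min over k of (A[1][0] + B[0][0] = 6 + -2 = 4, A[1][1] + B[1][0] = 7 + 0 = 7, A[1][2] + B[2][0] = -2 + -5 = -7) = -7 (attained at k = 2)
  C[1][1] = min over k of (A[1][0] + B[0][1] = 6 + -3 = 3, A[1][1] + B[1][1] = 7 + 9 = 16, A[1][2] + B[2][1] = -2 + 8 = 6) = 3 (attained at k = 0)
  C[1][2] = min over k of (A[1][0] + B[0][2] = 6 + 4 = 10, A[1][1] + B[1][2] = 7 + -1 = 6, A[1][2] + B[2][2] = -2 + 4 = 2) = 2 (attained at k = 2)
  C[2][0] = min over k of (A[2][0] + B[0][0] = 1 + -2 = -1, A[2][1] + B[1][0] = 8 + 0 = 8, A[2][2] + B[2][0] = -3 + -5 = -8) = -8 (attained at k = 2)
  C[2][1] = min over k of (A[2][0] + B[0][1] = 1 + -3 = -2, A[2][1] + B[1][1] = 8 + 9 = 17, A[2][2] + B[2][1] = -3 + 8 = 5) = -2 (attained at k = 0)
  C[2][2] = min over k of (A[2][0] + B[0][2] = 1 + 4 = 5, A[2][1] + B[1][2] = 8 + -1 = 7, A[2][2] + B[2][2] = -3 + 4 = 1) = 1 (attained at k = 2)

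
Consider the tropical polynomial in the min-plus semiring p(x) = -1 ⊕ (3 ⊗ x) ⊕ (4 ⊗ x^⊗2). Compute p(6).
p(6) = -1

A tropical monomial a ⊗ x^⊗i evaluates to a + i · x. Evaluating each term at x = 6:
  Term 0 contributes -1 + 0 · 6 = -1
  Term 1 contributes 3 + 1 · 6 = 9
  Term 2 contributes 4 + 2 · 6 = 16
p(6) = ⊕ of these = min[-1, 9, 16] = -1.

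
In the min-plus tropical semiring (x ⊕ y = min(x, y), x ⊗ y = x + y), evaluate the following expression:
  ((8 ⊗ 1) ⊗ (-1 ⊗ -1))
((8 ⊗ 1) ⊗ (-1 ⊗ -1)) = 7

Expand innermost to outermost. Recall ⊕ takes the minimum of its arguments and ⊗ takes their sum. Working out the expression ((8 ⊗ 1) ⊗ (-1 ⊗ -1)) gives 7.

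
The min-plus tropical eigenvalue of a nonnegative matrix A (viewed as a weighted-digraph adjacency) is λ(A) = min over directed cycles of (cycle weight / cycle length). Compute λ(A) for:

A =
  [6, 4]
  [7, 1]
λ(A) = 1

Enumerate directed cycles and compute their means (weight / length). Sample:
  cycle 0 → 0: weight = 6, length = 1, mean = 6/1 ≈ 6.000
  cycle 1 → 1: weight = 1, length = 1, mean = 1/1 ≈ 1.000
  cycle 0 → 1 → 0: weight = 11, length = 2, mean = 11/2 ≈ 5.500
  cycle 1 → 0 → 1: weight = 11, length = 2, mean = 11/2 ≈ 5.500
Minimum mean = 1.000, attained e.g. along the cycle 1 → 1 with weight 1 and length 1. So λ(A) = 1/1 = 1.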